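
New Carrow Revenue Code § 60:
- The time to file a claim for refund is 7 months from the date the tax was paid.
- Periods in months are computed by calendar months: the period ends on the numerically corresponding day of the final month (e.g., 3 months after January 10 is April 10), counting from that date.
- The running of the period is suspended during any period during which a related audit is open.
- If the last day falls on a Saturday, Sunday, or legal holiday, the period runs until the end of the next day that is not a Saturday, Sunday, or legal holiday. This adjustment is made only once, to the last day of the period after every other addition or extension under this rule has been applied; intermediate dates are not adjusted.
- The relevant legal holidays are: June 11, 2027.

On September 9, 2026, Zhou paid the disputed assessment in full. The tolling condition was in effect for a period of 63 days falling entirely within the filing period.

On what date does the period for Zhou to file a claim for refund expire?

7 months after September 9, 2026 is April 9, 2027.
Tolling adds 63 days: April 9, 2027 + 63 days = June 11, 2027.
June 11, 2027 is a listed holiday; June 12, 2027 is Saturday; June 13, 2027 is Sunday. The next qualifying day is June 14, 2027.

June 14, 2027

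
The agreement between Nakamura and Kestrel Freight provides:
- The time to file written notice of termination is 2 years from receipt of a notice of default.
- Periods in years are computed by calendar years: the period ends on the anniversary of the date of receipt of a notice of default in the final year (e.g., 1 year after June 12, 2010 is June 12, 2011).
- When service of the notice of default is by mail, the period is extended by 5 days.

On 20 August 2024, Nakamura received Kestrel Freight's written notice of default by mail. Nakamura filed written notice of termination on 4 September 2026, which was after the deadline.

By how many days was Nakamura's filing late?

10 days

2 years after 20 August 2024 is August 20, 2026.
Service was by mail, adding 5 days: August 20, 2026 + 5 days = August 25, 2026.
The deadline is August 25, 2026; from August 25, 2026 to September 4, 2026 is 10 days.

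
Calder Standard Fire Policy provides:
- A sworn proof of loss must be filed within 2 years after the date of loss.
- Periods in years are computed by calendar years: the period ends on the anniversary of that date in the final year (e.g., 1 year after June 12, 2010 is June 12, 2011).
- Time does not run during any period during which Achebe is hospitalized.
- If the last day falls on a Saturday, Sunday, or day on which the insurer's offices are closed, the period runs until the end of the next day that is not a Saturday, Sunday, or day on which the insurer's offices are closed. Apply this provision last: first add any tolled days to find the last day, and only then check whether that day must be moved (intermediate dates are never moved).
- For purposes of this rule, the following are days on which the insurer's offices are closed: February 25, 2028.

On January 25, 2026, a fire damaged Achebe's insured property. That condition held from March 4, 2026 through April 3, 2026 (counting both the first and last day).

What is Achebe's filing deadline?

2 years after January 25, 2026 is January 25, 2028.
From March 4, 2026 through April 3, 2026 inclusive is 31 days; tolling adds 31 days: January 25, 2028 + 31 days = February 25, 2028.
February 25, 2028 is a listed holiday; February 26, 2028 is Saturday; February 27, 2028 is Sunday. The next qualifying day is February 28, 2028.

February 28, 2028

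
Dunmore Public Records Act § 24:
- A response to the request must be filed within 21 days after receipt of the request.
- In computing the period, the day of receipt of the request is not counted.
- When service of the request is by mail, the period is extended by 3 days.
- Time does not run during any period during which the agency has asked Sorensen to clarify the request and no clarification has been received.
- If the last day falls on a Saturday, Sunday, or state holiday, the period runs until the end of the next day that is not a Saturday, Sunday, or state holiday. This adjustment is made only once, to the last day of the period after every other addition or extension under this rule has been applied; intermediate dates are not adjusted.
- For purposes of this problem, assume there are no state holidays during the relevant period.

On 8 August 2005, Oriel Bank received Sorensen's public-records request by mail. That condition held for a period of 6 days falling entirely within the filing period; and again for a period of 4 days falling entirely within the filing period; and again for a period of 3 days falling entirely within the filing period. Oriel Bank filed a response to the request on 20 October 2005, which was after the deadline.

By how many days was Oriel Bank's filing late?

21 days after 8 August 2005 is August 29, 2005.
Service was by mail, adding 3 days: August 29, 2005 + 3 days = September 1, 2005.
Tolling adds 6 days: September 1, 2005 + 6 days = September 7, 2005.
Tolling adds 4 days: September 7, 2005 + 4 days = September 11, 2005.
Tolling adds 3 days: September 11, 2005 + 3 days = September 14, 2005.
September 14, 2005 is a Wednesday and not a state holiday, so no extension applies.
The deadline is September 14, 2005; from September 14, 2005 to October 20, 2005 is 36 days.

36 days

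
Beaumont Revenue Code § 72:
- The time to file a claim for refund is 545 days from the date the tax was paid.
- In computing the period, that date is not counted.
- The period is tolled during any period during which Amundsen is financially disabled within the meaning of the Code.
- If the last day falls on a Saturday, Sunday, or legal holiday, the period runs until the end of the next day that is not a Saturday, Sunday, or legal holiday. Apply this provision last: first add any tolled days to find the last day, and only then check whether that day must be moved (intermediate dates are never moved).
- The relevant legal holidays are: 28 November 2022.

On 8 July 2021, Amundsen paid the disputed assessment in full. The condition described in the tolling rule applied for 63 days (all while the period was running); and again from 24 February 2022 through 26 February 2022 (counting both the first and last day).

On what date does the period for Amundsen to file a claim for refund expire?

March 13, 2023

545 days after 8 July 2021 is January 4, 2023.
Tolling adds 63 days: January 4, 2023 + 63 days = March 8, 2023.
From February 24, 2022 through February 26, 2022 inclusive is 3 days; tolling adds 3 days: March 8, 2023 + 3 days = March 11, 2023.
March 11, 2023 is Saturday; March 12, 2023 is Sunday. The next qualifying day is March 13, 2023.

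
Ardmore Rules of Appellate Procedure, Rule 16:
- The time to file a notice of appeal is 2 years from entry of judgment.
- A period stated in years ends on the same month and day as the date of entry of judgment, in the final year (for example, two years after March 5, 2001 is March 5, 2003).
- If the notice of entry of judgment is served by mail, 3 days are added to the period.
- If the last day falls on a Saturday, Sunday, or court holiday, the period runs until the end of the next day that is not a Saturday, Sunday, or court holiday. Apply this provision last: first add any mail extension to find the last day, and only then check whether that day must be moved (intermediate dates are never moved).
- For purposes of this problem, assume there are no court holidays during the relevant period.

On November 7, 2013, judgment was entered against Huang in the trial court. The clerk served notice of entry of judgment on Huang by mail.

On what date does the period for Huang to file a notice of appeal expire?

November 10, 2015

2 years after November 7, 2013 is November 7, 2015.
Service was by mail, adding 3 days: November 7, 2015 + 3 days = November 10, 2015.
November 10, 2015 is a Tuesday and not a court holiday, so no extension applies.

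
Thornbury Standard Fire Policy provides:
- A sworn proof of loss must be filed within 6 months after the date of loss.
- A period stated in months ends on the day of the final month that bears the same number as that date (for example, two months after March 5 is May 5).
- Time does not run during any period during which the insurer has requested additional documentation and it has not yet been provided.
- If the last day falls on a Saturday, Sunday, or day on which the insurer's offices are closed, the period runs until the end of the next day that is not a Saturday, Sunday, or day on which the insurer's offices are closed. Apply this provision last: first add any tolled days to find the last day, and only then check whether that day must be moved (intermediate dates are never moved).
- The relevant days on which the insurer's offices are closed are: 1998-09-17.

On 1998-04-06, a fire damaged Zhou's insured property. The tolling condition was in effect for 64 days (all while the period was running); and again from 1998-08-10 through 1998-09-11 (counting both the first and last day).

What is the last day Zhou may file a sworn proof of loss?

January 11, 1999

6 months after 1998-04-06 is October 6, 1998.
Tolling adds 64 days: October 6, 1998 + 64 days = December 9, 1998.
From August 10, 1998 through September 11, 1998 inclusive is 33 days; tolling adds 33 days: December 9, 1998 + 33 days = January 11, 1999.
January 11, 1999 is a Monday and not a day on which the insurer's offices are closed, so no extension applies.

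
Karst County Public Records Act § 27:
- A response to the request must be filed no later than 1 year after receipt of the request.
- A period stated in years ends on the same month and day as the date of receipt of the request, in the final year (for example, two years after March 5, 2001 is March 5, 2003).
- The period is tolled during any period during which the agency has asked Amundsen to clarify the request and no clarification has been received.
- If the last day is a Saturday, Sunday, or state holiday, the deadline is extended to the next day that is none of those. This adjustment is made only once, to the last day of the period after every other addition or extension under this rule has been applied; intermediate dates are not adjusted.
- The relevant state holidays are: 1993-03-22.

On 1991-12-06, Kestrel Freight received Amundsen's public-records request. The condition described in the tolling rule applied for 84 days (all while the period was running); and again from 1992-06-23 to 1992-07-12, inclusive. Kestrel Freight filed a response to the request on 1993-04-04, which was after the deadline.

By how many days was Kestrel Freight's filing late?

12 days

1 year after 1991-12-06 is December 6, 1992.
Tolling adds 84 days: December 6, 1992 + 84 days = February 28, 1993.
From June 23, 1992 through July 12, 1992 inclusive is 20 days; tolling adds 20 days: February 28, 1993 + 20 days = March 20, 1993.
March 20, 1993 is Saturday; March 21, 1993 is Sunday; March 22, 1993 is a listed holiday. The next qualifying day is March 23, 1993.
The deadline is March 23, 1993; from March 23, 1993 to April 4, 1993 is 12 days.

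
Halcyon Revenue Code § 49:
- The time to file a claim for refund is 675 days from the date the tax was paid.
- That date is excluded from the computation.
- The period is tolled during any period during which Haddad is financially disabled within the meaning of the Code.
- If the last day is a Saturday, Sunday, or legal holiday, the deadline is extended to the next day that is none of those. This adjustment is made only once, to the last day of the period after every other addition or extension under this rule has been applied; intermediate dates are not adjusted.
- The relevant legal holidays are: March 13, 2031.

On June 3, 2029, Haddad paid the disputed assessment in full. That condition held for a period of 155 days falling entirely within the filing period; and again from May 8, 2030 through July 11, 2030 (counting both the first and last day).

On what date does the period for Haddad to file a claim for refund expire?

675 days after June 3, 2029 is April 9, 2031.
Tolling adds 155 days: April 9, 2031 + 155 days = September 11, 2031.
From May 8, 2030 through July 11, 2030 inclusive is 65 days; tolling adds 65 days: September 11, 2031 + 65 days = November 15, 2031.
November 15, 2031 is Saturday; November 16, 2031 is Sunday. The next qualifying day is November 17, 2031.

November 17, 2031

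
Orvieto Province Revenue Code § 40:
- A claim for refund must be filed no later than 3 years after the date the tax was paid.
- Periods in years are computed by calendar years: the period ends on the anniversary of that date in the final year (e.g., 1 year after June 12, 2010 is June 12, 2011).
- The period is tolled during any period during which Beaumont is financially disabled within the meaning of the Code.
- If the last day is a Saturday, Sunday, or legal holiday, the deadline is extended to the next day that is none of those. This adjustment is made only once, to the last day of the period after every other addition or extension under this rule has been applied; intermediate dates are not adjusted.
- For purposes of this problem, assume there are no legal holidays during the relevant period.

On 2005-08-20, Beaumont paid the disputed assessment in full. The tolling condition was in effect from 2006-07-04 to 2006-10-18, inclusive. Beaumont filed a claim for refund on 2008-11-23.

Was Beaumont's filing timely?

Yes

3 years after 2005-08-20 is August 20, 2008.
From July 4, 2006 through October 18, 2006 inclusive is 107 days; tolling adds 107 days: August 20, 2008 + 107 days = December 5, 2008.
December 5, 2008 is a Friday and not a legal holiday, so no extension applies.
The deadline is December 5, 2008; the filing on November 23, 2008 is on or before that date.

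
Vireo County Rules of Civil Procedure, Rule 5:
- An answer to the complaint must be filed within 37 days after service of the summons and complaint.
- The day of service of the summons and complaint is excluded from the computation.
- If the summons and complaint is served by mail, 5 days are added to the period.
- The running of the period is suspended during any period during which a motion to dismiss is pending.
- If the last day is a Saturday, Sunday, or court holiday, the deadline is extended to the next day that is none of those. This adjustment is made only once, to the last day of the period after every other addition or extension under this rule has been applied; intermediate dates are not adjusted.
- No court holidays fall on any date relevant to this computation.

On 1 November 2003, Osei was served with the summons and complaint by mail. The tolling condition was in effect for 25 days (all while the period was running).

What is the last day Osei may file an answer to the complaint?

January 7, 2004

37 days after 1 November 2003 is December 8, 2003.
Service was by mail, adding 5 days: December 8, 2003 + 5 days = December 13, 2003.
Tolling adds 25 days: December 13, 2003 + 25 days = January 7, 2004.
January 7, 2004 is a Wednesday and not a court holiday, so no extension applies.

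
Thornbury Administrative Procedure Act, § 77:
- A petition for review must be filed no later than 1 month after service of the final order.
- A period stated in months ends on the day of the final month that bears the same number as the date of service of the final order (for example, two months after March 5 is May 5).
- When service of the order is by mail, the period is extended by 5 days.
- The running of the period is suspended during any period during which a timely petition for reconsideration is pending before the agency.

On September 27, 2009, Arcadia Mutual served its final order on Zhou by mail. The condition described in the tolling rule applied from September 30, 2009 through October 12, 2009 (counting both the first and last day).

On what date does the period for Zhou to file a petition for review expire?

1 month after September 27, 2009 is October 27, 2009.
Service was by mail, adding 5 days: October 27, 2009 + 5 days = November 1, 2009.
From September 30, 2009 through October 12, 2009 inclusive is 13 days; tolling adds 13 days: November 1, 2009 + 13 days = November 14, 2009.

November 14, 2009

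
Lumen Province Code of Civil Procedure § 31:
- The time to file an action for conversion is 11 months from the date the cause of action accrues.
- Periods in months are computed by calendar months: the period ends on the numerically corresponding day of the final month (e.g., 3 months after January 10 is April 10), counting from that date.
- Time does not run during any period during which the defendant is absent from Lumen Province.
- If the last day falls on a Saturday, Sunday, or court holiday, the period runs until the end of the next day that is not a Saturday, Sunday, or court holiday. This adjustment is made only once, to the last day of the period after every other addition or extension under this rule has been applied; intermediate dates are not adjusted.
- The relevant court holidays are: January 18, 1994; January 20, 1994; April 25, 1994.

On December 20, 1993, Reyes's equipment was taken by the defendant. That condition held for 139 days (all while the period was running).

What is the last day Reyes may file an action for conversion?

11 months after December 20, 1993 is November 20, 1994.
Tolling adds 139 days: November 20, 1994 + 139 days = April 8, 1995.
April 8, 1995 is Saturday; April 9, 1995 is Sunday. The next qualifying day is April 10, 1995.

April 10, 1995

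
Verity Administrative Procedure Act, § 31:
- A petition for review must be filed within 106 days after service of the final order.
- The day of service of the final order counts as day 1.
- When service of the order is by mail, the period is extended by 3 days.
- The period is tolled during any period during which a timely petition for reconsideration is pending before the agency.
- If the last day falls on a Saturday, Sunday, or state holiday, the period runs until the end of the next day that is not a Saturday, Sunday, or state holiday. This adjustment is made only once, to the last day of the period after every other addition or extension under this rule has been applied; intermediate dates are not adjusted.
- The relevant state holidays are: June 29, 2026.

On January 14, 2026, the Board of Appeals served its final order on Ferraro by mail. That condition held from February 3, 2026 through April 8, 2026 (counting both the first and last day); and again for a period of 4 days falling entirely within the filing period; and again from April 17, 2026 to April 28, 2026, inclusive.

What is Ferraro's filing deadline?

Counting January 14, 2026 as day 1, day 106 is April 29, 2026.
Service was by mail, adding 3 days: April 29, 2026 + 3 days = May 2, 2026.
From February 3, 2026 through April 8, 2026 inclusive is 65 days; tolling adds 65 days: May 2, 2026 + 65 days = July 6, 2026.
Tolling adds 4 days: July 6, 2026 + 4 days = July 10, 2026.
From April 17, 2026 through April 28, 2026 inclusive is 12 days; tolling adds 12 days: July 10, 2026 + 12 days = July 22, 2026.
July 22, 2026 is a Wednesday and not a state holiday, so no extension applies.

July 22, 2026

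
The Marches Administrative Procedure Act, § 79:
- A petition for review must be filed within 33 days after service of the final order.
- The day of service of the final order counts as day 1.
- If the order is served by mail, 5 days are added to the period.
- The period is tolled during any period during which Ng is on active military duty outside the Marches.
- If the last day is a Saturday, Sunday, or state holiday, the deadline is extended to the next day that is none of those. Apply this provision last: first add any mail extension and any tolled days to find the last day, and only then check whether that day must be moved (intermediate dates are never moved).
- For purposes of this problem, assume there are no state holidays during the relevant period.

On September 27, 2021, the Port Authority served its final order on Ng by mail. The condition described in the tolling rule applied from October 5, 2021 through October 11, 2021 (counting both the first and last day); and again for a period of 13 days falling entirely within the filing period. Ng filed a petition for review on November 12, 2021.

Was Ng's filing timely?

Yes

Counting September 27, 2021 as day 1, day 33 is October 29, 2021.
Service was by mail, adding 5 days: October 29, 2021 + 5 days = November 3, 2021.
From October 5, 2021 through October 11, 2021 inclusive is 7 days; tolling adds 7 days: November 3, 2021 + 7 days = November 10, 2021.
Tolling adds 13 days: November 10, 2021 + 13 days = November 23, 2021.
November 23, 2021 is a Tuesday and not a state holiday, so no extension applies.
The deadline is November 23, 2021; the filing on November 12, 2021 is on or before that date.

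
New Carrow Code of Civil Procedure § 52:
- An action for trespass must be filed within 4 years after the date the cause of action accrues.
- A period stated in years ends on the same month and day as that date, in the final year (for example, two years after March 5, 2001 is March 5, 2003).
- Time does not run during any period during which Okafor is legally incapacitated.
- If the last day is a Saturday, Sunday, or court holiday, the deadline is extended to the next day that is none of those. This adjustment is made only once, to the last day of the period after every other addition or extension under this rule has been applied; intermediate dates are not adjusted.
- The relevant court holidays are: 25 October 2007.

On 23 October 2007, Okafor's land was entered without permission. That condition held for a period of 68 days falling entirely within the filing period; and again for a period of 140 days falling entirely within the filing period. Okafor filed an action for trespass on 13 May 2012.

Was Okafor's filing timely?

4 years after 23 October 2007 is October 23, 2011.
Tolling adds 68 days: October 23, 2011 + 68 days = December 30, 2011.
Tolling adds 140 days: December 30, 2011 + 140 days = May 18, 2012.
May 18, 2012 is a Friday and not a court holiday, so no extension applies.
The deadline is May 18, 2012; the filing on May 13, 2012 is on or before that date.

Yes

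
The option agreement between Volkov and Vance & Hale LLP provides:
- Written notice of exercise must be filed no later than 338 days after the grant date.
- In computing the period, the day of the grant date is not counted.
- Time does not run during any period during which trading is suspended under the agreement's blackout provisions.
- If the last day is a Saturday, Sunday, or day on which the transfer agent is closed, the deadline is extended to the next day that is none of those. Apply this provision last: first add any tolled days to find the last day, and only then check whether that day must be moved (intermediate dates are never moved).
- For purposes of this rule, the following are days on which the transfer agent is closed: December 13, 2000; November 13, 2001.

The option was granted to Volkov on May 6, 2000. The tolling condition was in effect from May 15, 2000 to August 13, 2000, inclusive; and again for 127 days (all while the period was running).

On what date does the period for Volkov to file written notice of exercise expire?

338 days after May 6, 2000 is April 9, 2001.
From May 15, 2000 through August 13, 2000 inclusive is 91 days; tolling adds 91 days: April 9, 2001 + 91 days = July 9, 2001.
Tolling adds 127 days: July 9, 2001 + 127 days = November 13, 2001.
November 13, 2001 is a listed holiday. The next qualifying day is November 14, 2001.

November 14, 2001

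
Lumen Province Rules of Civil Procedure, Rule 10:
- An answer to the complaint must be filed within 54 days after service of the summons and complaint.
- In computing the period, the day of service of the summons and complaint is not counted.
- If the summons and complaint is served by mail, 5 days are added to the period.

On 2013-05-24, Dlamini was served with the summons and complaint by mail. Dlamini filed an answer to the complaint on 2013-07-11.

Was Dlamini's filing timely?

Yes

54 days after 2013-05-24 is July 17, 2013.
Service was by mail, adding 5 days: July 17, 2013 + 5 days = July 22, 2013.
The deadline is July 22, 2013; the filing on July 11, 2013 is on or before that date.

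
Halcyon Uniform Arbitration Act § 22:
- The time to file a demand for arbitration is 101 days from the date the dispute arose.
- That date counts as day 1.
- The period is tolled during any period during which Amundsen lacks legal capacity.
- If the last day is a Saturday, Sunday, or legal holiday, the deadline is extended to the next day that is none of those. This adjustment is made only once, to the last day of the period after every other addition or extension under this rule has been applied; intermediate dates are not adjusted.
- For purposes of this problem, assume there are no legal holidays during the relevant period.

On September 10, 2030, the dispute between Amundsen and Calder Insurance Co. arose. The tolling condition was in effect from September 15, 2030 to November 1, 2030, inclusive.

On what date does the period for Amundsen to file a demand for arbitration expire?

Counting September 10, 2030 as day 1, day 101 is December 19, 2030.
From September 15, 2030 through November 1, 2030 inclusive is 48 days; tolling adds 48 days: December 19, 2030 + 48 days = February 5, 2031.
February 5, 2031 is a Wednesday and not a legal holiday, so no extension applies.

February 5, 2031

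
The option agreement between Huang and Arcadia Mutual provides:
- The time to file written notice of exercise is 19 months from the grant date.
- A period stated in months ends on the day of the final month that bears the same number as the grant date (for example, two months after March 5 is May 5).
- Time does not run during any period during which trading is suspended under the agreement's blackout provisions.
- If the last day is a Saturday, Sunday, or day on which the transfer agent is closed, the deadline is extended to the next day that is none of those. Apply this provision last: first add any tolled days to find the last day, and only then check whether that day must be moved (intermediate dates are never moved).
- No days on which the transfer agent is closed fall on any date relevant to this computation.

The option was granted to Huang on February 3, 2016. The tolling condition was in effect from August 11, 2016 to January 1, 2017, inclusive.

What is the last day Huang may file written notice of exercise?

19 months after February 3, 2016 is September 3, 2017.
From August 11, 2016 through January 1, 2017 inclusive is 144 days; tolling adds 144 days: September 3, 2017 + 144 days = January 25, 2018.
January 25, 2018 is a Thursday and not a day on which the transfer agent is closed, so no extension applies.

January 25, 2018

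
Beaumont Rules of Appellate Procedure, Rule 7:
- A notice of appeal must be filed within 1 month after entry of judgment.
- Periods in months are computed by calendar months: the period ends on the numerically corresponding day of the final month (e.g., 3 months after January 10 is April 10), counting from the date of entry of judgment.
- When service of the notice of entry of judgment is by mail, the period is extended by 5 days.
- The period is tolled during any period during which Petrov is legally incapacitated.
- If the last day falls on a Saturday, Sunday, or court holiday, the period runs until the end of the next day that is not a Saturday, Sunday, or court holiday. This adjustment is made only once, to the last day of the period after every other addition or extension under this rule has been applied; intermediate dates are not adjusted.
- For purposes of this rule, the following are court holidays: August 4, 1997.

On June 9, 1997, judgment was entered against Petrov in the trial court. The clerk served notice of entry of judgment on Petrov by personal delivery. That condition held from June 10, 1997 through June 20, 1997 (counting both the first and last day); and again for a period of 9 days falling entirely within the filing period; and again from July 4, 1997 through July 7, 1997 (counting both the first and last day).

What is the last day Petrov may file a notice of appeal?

1 month after June 9, 1997 is July 9, 1997.
Service was not by mail, so no mail extension applies.
From June 10, 1997 through June 20, 1997 inclusive is 11 days; tolling adds 11 days: July 9, 1997 + 11 days = July 20, 1997.
Tolling adds 9 days: July 20, 1997 + 9 days = July 29, 1997.
From July 4, 1997 through July 7, 1997 inclusive is 4 days; tolling adds 4 days: July 29, 1997 + 4 days = August 2, 1997.
August 2, 1997 is Saturday; August 3, 1997 is Sunday; August 4, 1997 is a listed holiday. The next qualifying day is August 5, 1997.

August 5, 1997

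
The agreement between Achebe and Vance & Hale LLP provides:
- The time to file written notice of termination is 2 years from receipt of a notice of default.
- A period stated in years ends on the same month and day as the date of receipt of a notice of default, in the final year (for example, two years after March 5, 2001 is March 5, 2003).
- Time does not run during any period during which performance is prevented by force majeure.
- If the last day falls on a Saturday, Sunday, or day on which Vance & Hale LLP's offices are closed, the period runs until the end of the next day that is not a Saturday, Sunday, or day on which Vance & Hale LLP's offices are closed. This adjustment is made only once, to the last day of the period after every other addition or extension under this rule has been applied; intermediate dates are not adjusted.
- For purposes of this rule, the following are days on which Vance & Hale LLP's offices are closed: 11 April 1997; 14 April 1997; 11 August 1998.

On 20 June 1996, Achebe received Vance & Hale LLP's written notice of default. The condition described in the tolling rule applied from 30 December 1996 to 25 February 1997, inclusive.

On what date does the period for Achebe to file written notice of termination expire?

2 years after 20 June 1996 is June 20, 1998.
From December 30, 1996 through February 25, 1997 inclusive is 58 days; tolling adds 58 days: June 20, 1998 + 58 days = August 17, 1998.
August 17, 1998 is a Monday and not a day on which Vance & Hale LLP's offices are closed, so no extension applies.

August 17, 1998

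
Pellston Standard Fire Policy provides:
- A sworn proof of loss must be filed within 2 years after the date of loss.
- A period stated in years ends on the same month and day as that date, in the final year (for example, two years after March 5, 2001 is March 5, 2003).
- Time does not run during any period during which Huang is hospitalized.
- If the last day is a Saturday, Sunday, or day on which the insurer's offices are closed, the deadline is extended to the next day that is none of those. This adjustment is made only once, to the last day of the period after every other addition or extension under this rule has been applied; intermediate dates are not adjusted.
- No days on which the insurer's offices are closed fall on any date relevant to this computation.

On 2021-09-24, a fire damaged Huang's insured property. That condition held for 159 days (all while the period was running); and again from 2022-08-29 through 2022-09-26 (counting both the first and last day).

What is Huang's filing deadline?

April 1, 2024

2 years after 2021-09-24 is September 24, 2023.
Tolling adds 159 days: September 24, 2023 + 159 days = March 1, 2024.
From August 29, 2022 through September 26, 2022 inclusive is 29 days; tolling adds 29 days: March 1, 2024 + 29 days = March 30, 2024.
March 30, 2024 is Saturday; March 31, 2024 is Sunday. The next qualifying day is April 1, 2024.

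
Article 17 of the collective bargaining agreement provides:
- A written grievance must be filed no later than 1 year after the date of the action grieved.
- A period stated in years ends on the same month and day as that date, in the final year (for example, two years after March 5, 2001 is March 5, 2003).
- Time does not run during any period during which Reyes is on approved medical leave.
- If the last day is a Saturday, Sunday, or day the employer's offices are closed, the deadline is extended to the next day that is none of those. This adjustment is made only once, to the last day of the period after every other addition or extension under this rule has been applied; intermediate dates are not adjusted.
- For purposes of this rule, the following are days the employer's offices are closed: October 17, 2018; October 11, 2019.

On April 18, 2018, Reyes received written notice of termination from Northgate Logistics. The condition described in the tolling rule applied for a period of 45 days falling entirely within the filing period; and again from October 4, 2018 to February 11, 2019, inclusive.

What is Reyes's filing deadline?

October 14, 2019

1 year after April 18, 2018 is April 18, 2019.
Tolling adds 45 days: April 18, 2019 + 45 days = June 2, 2019.
From October 4, 2018 through February 11, 2019 inclusive is 131 days; tolling adds 131 days: June 2, 2019 + 131 days = October 11, 2019.
October 11, 2019 is a listed holiday; October 12, 2019 is Saturday; October 13, 2019 is Sunday. The next qualifying day is October 14, 2019.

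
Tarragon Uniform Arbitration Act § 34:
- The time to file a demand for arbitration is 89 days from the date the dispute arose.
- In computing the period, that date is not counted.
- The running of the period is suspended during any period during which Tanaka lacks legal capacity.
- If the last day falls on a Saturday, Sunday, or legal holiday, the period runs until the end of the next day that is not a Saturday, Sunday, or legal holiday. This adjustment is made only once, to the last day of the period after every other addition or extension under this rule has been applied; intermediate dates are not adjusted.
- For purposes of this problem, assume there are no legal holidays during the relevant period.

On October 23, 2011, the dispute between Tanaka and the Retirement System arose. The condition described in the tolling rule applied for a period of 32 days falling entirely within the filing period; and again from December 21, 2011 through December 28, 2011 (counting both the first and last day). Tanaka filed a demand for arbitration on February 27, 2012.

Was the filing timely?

Yes

89 days after October 23, 2011 is January 20, 2012.
Tolling adds 32 days: January 20, 2012 + 32 days = February 21, 2012.
From December 21, 2011 through December 28, 2011 inclusive is 8 days; tolling adds 8 days: February 21, 2012 + 8 days = February 29, 2012.
February 29, 2012 is a Wednesday and not a legal holiday, so no extension applies.
The deadline is February 29, 2012; the filing on February 27, 2012 is on or before that date.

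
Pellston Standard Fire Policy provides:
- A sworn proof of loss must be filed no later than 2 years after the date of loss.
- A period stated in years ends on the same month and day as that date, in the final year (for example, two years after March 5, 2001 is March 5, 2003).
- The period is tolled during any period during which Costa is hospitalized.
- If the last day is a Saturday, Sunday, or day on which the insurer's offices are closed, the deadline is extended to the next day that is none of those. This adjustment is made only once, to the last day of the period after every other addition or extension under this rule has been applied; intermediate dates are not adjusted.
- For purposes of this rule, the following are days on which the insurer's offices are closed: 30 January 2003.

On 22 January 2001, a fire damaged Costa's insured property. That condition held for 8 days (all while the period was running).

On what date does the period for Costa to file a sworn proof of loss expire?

2 years after 22 January 2001 is January 22, 2003.
Tolling adds 8 days: January 22, 2003 + 8 days = January 30, 2003.
January 30, 2003 is a listed holiday. The next qualifying day is January 31, 2003.

January 31, 2003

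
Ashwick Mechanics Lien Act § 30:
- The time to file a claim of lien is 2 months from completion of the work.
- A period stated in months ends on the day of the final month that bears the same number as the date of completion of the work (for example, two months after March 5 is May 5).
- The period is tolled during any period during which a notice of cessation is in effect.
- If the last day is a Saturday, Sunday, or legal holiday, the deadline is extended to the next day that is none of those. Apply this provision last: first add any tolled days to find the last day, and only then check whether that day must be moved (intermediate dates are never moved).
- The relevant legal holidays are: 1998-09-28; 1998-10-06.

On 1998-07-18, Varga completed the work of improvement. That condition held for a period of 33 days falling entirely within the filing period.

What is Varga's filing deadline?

October 21, 1998

2 months after 1998-07-18 is September 18, 1998.
Tolling adds 33 days: September 18, 1998 + 33 days = October 21, 1998.
October 21, 1998 is a Wednesday and not a legal holiday, so no extension applies.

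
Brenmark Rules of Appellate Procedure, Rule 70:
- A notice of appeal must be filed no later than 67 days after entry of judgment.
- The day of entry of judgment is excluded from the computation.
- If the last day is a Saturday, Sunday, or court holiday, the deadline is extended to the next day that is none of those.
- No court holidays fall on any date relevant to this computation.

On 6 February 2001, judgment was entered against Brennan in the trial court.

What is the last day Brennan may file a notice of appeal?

April 16, 2001

67 days after 6 February 2001 is April 14, 2001.
April 14, 2001 is Saturday; April 15, 2001 is Sunday. The next qualifying day is April 16, 2001.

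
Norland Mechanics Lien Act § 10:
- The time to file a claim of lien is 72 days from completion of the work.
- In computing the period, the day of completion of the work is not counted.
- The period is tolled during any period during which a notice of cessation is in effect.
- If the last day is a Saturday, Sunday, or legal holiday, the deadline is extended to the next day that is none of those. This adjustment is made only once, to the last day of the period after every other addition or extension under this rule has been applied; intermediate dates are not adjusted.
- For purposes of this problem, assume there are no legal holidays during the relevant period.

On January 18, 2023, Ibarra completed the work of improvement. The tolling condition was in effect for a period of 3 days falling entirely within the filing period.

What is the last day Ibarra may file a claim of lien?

April 3, 2023

72 days after January 18, 2023 is March 31, 2023.
Tolling adds 3 days: March 31, 2023 + 3 days = April 3, 2023.
April 3, 2023 is a Monday and not a legal holiday, so no extension applies.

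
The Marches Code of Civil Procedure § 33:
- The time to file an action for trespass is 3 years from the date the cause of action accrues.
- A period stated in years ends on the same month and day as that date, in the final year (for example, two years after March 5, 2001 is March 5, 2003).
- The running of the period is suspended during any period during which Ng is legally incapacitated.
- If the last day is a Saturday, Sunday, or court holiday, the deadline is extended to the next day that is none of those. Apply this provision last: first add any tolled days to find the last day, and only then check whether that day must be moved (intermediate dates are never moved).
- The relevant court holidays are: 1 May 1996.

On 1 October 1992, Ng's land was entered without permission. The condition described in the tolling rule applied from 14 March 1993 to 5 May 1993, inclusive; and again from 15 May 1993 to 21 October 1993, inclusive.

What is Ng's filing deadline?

3 years after 1 October 1992 is October 1, 1995.
From March 14, 1993 through May 5, 1993 inclusive is 53 days; tolling adds 53 days: October 1, 1995 + 53 days = November 23, 1995.
From May 15, 1993 through October 21, 1993 inclusive is 160 days; tolling adds 160 days: November 23, 1995 + 160 days = May 1, 1996.
May 1, 1996 is a listed holiday. The next qualifying day is May 2, 1996.

May 2, 1996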